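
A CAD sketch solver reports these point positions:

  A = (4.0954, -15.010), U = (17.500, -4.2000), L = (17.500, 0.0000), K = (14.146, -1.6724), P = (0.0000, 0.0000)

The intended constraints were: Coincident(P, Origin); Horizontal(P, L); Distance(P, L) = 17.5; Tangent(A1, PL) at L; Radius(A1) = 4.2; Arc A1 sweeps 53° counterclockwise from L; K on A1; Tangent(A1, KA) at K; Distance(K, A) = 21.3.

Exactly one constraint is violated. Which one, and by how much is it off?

Distance(K, A) = 21.3 — off by 4.60.

P = (0.00, 0.00) ✓; P.y = 0.00, L.y = 0.00 ✓; |PL| = 17.50 ✓; ∠(UL, LP) = 90.00° ✓; |UL| = 4.200 ✓; bearing(U→K) − bearing(U→L) = 53.00° ✓; |UK| = 4.200 ✓; ∠(UK, KA) = 90.00° ✓; |KA| = 16.70 ✗.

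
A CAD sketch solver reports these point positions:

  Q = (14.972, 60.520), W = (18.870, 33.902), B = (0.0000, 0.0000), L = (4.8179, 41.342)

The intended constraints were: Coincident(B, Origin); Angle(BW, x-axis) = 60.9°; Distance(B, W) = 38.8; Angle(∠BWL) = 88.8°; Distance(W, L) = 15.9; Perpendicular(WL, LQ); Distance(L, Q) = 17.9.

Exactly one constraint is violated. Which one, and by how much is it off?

Distance(L, Q) = 17.9 — off by 3.80.

B = (0.00, 0.00) ✓; BW at 60.90° ✓; |BW| = 38.80 ✓; ∠BWL = 88.80° ✓; |WL| = 15.90 ✓; ∠(WL, LQ) = 90.00° ✓; |LQ| = 21.70 ✗.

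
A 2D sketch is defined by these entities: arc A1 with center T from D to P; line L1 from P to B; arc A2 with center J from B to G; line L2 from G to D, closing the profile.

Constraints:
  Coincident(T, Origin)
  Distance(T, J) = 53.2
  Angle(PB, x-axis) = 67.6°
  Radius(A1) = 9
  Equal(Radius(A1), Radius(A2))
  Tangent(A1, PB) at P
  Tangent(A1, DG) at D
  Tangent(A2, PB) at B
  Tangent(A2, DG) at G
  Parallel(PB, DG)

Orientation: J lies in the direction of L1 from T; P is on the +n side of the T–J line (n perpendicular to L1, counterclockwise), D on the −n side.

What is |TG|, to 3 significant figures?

54.0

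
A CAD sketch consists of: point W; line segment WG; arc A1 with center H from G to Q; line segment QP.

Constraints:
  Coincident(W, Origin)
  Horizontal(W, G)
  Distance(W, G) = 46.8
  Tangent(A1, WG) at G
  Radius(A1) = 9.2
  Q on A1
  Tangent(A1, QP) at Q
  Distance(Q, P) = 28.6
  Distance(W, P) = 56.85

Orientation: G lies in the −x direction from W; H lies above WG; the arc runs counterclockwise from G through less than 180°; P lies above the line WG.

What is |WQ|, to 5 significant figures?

39.107

W is at the origin; W and G share the same y with |WG| = 46.8 and G on the −x side, so G = (-46.800, 0.0000). A1 meets WG tangentially, so HG is at right angles to WG, so H = G + (0, 9.2) = (-46.800, 9.2000). Since HQ ⟂ QP (tangency), |HP| = √(9.2² + 28.6²) = 30.043 regardless of where Q sits on A1. So P lies on both circle(W, 56.85) and circle(H, 30.043); the above-WG intersection is P = (-41.566, 38.784). Q is the foot of the tangent from P: Q = (-37.685, 10.448).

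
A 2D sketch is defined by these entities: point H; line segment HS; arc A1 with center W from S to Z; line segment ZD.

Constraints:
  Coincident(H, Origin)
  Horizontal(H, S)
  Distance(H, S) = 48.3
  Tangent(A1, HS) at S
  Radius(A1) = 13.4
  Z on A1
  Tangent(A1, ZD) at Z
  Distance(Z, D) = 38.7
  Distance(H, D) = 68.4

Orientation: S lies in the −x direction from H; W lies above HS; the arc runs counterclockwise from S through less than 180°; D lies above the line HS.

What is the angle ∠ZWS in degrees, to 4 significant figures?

100.4°

H is at the origin; H and S share the same y with |HS| = 48.3 and S on the −x side, so S = (-48.30, 0.000). Tangency of A1 to HS means the radius WS is perpendicular to HS, so W = S + (0, 13.4) = (-48.30, 13.40). Since WZ ⟂ ZD (tangency), |WD| = √(13.4² + 38.7²) = 40.95 regardless of where Z sits on A1. So D lies on both circle(H, 68.4) and circle(W, 40.95); the above-HS intersection is D = (-42.13, 53.89). Z is the foot of the tangent from D: Z = (-35.12, 15.83).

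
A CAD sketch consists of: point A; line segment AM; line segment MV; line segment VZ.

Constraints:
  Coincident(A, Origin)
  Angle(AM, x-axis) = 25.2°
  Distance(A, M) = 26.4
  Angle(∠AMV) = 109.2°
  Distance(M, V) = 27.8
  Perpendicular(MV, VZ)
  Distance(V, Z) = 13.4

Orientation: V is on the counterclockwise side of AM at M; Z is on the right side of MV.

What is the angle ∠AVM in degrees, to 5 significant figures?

34.348°

A is at the origin; AM runs at 25.2° with length 26.4, so M = 26.4·(cos 25.2°, sin 25.2°) = (23.887, 11.241). ∠AMV = 109.2°, so MV runs at 25.2° + (180° − 109.2°) = 96.000° from the x-axis; with |MV| = 27.8, V = M + 27.8·(cos 96.000°, sin 96.000°) = (20.982, 38.888). Then cos ∠AVM = VA·VM / (|VA||VM|), giving 34.348°.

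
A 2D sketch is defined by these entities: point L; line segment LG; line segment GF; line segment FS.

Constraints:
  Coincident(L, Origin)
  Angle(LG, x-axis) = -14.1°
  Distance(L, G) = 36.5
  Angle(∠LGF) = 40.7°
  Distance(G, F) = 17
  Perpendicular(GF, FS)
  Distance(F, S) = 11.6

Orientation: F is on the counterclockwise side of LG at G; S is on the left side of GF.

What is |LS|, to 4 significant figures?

16.21

L is at the origin; LG runs at -14.1° with length 36.5, so G = 36.5·(cos -14.1°, sin -14.1°) = (35.40, -8.892). ∠LGF = 40.7°, so GF runs at -14.1° + (180° − 40.7°) = 125.2° from the x-axis; with |GF| = 17.0, F = G + 17.0·(cos 125.2°, sin 125.2°) = (25.60, 5.000). GF ⟂ FS; with |FS| = 11.6 on the left of GF, S = F + 11.6·(-0.8171, -0.5764) = (16.12, -1.687). Then |LS| = |S − L| = 16.21.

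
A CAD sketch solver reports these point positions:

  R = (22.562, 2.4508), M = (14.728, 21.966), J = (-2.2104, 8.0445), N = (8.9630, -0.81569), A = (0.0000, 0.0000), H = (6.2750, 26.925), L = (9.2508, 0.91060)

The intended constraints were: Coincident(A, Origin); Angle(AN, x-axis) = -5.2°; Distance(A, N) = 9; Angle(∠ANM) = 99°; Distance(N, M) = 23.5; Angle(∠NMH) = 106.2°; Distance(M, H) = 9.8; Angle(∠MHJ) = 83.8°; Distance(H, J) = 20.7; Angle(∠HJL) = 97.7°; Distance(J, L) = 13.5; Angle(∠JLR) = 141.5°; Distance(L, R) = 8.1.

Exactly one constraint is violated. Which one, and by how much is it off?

Distance(L, R) = 8.1 — off by 5.30.

A = (0.00, 0.00) ✓; AN at -5.200° ✓; |AN| = 9.000 ✓; ∠ANM = 99.00° ✓; |NM| = 23.50 ✓; ∠NMH = 106.2° ✓; |MH| = 9.800 ✓; ∠MHJ = 83.80° ✓; |HJ| = 20.70 ✓; ∠HJL = 97.70° ✓; |JL| = 13.50 ✓; ∠JLR = 141.5° ✓; |LR| = 13.40 ✗.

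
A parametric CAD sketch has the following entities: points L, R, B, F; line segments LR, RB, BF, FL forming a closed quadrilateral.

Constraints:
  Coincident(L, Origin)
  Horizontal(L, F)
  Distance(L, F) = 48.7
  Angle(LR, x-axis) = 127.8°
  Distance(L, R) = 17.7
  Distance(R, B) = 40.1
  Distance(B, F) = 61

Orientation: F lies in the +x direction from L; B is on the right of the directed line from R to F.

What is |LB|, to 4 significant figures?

26.69

L is at the origin; LF is horizontal with |LF| = 48.7 and F in +x, so F = (48.7, 0). LR runs at 127.8° with |LR| = 17.7, so R = (-10.85, 13.99). B is determined by |RB| = 40.1 and |BF| = 61.0 together: it lies at the intersection of circle(R, 40.1) and circle(F, 61.0). With |RF| = 61.17, the foot of the radical line on RF is 13.31 from R and the perpendicular offset is √(40.1² − 13.31²) = 37.83. Taking the right-of-RF solution: B = (-6.537, -25.88).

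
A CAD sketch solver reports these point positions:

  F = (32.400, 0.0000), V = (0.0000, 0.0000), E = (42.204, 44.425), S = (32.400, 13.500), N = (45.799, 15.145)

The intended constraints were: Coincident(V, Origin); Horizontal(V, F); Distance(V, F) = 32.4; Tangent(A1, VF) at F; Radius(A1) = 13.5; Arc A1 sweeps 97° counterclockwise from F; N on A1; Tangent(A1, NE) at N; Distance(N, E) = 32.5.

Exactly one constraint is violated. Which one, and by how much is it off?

Distance(N, E) = 32.5 — off by 3.00.

V = (0.00, 0.00) ✓; V.y = 0.00, F.y = 0.00 ✓; |VF| = 32.40 ✓; ∠(SF, FV) = 90.00° ✓; |SF| = 13.50 ✓; bearing(S→N) − bearing(S→F) = 97.00° ✓; |SN| = 13.50 ✓; ∠(SN, NE) = 90.00° ✓; |NE| = 29.50 ✗.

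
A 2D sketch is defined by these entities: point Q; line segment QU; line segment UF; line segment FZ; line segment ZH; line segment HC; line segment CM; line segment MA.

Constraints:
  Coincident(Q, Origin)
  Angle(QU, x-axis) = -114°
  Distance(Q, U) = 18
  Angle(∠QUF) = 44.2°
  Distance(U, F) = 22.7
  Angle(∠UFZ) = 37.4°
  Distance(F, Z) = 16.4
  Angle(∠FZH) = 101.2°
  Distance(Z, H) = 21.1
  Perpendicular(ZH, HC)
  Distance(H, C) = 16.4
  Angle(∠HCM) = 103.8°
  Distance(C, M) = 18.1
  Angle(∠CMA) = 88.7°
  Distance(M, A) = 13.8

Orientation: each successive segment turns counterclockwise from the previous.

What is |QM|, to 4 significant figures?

21.90

Q is at the origin; QU runs at -114.0° with length 18.0, so U = (-7.321, -16.44). ∠QUF = 44.2° gives UF at 21.80° from the x-axis; with |UF| = 22.7, F = (13.76, -8.014). ∠UFZ = 37.4° gives FZ at 164.4° from the x-axis; with |FZ| = 16.4, Z = (-2.040, -3.603). ∠FZH = 101.2° gives ZH at -116.8° from the x-axis; with |ZH| = 21.1, H = (-11.55, -22.44). ZH is perpendicular to HC, so HC runs at -26.80°; with |HC| = 16.4, C = (3.084, -29.83). ∠HCM = 103.8° gives CM at 49.40° from the x-axis; with |CM| = 18.1, M = (14.86, -16.09). Then |QM| = |M − Q| = 21.90.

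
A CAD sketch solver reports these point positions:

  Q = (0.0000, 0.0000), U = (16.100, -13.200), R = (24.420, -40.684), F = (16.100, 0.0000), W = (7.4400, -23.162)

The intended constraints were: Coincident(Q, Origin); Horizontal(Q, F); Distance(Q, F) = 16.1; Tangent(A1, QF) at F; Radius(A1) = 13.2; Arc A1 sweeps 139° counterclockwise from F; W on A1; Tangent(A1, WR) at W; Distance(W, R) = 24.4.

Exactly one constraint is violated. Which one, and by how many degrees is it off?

Tangent(A1, WR) at W — off by 4.90°.

Q = (0.00, 0.00) ✓; Q.y = 0.00, F.y = 0.00 ✓; |QF| = 16.10 ✓; ∠(UF, FQ) = 90.00° ✓; |UF| = 13.20 ✓; bearing(U→W) − bearing(U→F) = 139.0° ✓; |UW| = 13.20 ✓; ∠(UW, WR) = 94.90° ✗; |WR| = 24.40 ✓.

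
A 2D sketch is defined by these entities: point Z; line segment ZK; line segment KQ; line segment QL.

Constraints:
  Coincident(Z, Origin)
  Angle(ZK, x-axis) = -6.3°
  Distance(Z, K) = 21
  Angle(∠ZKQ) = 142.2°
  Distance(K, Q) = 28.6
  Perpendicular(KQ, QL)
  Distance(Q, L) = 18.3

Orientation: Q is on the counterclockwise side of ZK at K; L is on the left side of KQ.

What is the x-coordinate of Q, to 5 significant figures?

45.259

Z is at the origin; ZK runs at -6.3° with length 21.0, so K = 21.0·(cos -6.3°, sin -6.3°) = (20.873, -2.3044). ∠ZKQ = 142.2°, so KQ runs at -6.3° + (180° − 142.2°) = 31.500° from the x-axis; with |KQ| = 28.6, Q = K + 28.6·(cos 31.500°, sin 31.500°) = (45.259, 12.639). So Q.x = 45.259.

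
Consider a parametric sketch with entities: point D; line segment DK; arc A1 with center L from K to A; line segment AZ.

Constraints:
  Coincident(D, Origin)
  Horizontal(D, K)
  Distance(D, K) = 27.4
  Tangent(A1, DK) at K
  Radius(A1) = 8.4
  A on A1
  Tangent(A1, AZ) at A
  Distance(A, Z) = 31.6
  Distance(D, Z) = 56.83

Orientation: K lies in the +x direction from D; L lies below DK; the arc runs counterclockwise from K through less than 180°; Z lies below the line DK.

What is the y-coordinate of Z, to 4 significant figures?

-37.12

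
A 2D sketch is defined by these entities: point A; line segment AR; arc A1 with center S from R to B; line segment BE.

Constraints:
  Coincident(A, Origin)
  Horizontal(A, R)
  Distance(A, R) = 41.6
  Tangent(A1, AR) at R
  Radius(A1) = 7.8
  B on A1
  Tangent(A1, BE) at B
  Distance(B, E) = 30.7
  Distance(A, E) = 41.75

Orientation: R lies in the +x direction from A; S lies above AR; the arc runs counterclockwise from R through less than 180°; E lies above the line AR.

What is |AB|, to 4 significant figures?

48.76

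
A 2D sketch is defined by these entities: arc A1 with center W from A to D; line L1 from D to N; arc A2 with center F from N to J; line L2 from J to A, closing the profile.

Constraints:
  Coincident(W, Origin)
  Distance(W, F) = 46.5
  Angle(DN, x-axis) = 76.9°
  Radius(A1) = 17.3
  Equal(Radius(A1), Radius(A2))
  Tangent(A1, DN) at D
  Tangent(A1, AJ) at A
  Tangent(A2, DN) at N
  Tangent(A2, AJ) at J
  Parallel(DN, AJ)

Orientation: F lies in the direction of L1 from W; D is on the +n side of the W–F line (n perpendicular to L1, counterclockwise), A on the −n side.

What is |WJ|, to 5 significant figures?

49.614

The slot axis is L1's direction at 76.9°, so u = (cos 76.9°, sin 76.9°) = (0.22665, 0.97398) and n = (−sin 76.9°, cos 76.9°) = (-0.97398, 0.22665). W is at the origin and F lies 46.5 along u from W, so F = 46.5·u = (10.539, 45.290). Tangency of A1 to both parallel lines with radius 17.3 puts D and A at W ± 17.3·n: D = (-16.850, 3.9211), A = (16.850, -3.9211). Equal radii place N and J the same way about F: N = F + 17.3·n = (-6.3105, 49.211), J = F − 17.3·n = (27.389, 41.369). Then |WJ| = |J − W| = 49.614.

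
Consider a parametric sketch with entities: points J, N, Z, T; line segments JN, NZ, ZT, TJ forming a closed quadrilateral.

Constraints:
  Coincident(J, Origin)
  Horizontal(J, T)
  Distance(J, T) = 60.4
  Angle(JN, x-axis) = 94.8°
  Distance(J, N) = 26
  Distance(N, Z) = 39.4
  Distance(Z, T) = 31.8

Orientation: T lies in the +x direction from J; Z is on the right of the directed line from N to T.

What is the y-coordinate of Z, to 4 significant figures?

1.343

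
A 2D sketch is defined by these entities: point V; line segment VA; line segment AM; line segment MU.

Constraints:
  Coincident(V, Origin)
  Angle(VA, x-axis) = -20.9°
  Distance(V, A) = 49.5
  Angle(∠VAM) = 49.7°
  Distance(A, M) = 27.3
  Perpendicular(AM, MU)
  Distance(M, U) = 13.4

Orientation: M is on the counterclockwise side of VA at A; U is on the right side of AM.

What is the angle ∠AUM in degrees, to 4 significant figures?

63.86°

V is at the origin; VA runs at -20.9° with length 49.5, so A = 49.5·(cos -20.9°, sin -20.9°) = (46.24, -17.66). ∠VAM = 49.7°, so AM runs at -20.9° + (180° − 49.7°) = 109.4° from the x-axis; with |AM| = 27.3, M = A + 27.3·(cos 109.4°, sin 109.4°) = (37.18, 8.091). The perpendicularity gives MU at right angles to AM; with |MU| = 13.4 on the right of AM, U = M + 13.4·(0.9432, 0.3322) = (49.81, 12.54). Then cos ∠AUM = UA·UM / (|UA||UM|), giving 63.86°.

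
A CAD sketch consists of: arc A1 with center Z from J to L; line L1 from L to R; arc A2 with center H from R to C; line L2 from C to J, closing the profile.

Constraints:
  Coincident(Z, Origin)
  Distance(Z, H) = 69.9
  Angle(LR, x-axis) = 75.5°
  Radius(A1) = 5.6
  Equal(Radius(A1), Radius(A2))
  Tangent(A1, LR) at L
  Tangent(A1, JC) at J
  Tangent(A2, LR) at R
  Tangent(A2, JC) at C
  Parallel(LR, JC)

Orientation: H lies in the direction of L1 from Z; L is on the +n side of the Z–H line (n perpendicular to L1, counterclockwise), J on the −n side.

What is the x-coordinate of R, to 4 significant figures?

12.08

The slot axis is L1's direction at 75.5°, so u = (cos 75.5°, sin 75.5°) = (0.2504, 0.9681) and n = (−sin 75.5°, cos 75.5°) = (-0.9681, 0.2504). Z is at the origin and H lies 69.9 along u from Z, so H = 69.9·u = (17.50, 67.67). Tangency of A1 to both parallel lines with radius 5.6 puts L and J at Z ± 5.6·n: L = (-5.422, 1.402), J = (5.422, -1.402). Equal radii place R and C the same way about H: R = H + 5.6·n = (12.08, 69.08), C = H − 5.6·n = (22.92, 66.27). So R.x = 12.08.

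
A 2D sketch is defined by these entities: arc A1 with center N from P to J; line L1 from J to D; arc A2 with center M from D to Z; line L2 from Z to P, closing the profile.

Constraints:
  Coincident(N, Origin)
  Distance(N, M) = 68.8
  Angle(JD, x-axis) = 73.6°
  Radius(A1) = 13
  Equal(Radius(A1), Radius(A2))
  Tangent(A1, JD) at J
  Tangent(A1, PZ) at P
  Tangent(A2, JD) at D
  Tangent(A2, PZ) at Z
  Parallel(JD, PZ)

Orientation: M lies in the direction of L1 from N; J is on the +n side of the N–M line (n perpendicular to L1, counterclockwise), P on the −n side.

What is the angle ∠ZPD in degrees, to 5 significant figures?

20.702°

The slot axis is L1's direction at 73.6°, so u = (cos 73.6°, sin 73.6°) = (0.28234, 0.95931) and n = (−sin 73.6°, cos 73.6°) = (-0.95931, 0.28234). N is at the origin and M lies 68.8 along u from N, so M = 68.8·u = (19.425, 66.001). Tangency of A1 to both parallel lines with radius 13.0 puts J and P at N ± 13.0·n: J = (-12.471, 3.6704), P = (12.471, -3.6704). Equal radii place D and Z the same way about M: D = M + 13.0·n = (6.9540, 69.671), Z = M − 13.0·n = (31.896, 62.330). Then cos ∠ZPD = PZ·PD / (|PZ||PD|), giving 20.702°.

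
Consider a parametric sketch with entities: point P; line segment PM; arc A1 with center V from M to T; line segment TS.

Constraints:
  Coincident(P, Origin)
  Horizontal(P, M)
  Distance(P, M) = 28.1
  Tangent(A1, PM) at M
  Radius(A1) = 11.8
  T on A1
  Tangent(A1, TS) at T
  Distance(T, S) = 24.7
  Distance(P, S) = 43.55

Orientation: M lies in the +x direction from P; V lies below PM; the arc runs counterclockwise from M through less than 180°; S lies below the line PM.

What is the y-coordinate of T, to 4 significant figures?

-13.91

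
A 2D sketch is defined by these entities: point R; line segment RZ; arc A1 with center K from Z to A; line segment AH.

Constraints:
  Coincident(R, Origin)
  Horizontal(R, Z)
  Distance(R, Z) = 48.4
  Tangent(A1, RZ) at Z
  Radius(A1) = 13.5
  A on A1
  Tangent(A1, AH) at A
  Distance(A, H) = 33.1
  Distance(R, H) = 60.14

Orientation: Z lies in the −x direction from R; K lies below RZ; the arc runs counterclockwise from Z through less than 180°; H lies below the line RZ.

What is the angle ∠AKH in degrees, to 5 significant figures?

67.812°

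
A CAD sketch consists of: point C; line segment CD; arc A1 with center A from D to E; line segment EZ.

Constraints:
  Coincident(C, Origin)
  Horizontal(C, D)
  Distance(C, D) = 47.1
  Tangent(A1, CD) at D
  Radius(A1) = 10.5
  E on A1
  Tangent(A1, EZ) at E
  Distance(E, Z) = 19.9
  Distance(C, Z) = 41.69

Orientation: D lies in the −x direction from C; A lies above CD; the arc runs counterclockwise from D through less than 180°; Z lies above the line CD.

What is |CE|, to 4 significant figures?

37.77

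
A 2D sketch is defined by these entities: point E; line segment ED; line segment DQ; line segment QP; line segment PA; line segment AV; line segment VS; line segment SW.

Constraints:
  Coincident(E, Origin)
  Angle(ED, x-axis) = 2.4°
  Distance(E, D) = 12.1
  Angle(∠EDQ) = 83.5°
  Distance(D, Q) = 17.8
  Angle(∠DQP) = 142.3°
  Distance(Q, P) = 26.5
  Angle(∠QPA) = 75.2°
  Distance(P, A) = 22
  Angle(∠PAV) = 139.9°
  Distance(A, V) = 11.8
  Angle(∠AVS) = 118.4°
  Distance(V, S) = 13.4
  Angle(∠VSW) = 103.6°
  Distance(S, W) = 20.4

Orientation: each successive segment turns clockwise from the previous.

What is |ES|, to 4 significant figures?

5.492

E is at the origin; ED runs at 2.4° with length 12.1, so D = (12.09, 0.5067). ∠EDQ = 83.5° gives DQ at -94.10° from the x-axis; with |DQ| = 17.8, Q = (10.82, -17.25). ∠DQP = 142.3° gives QP at -131.8° from the x-axis; with |QP| = 26.5, P = (-6.846, -37.00). ∠QPA = 75.2° gives PA at 123.4° from the x-axis; with |PA| = 22.0, A = (-18.96, -18.64). ∠PAV = 139.9° gives AV at 83.30° from the x-axis; with |AV| = 11.8, V = (-17.58, -6.917). ∠AVS = 118.4° gives VS at 21.70° from the x-axis; with |VS| = 13.4, S = (-5.130, -1.962). Then |ES| = |S − E| = 5.492.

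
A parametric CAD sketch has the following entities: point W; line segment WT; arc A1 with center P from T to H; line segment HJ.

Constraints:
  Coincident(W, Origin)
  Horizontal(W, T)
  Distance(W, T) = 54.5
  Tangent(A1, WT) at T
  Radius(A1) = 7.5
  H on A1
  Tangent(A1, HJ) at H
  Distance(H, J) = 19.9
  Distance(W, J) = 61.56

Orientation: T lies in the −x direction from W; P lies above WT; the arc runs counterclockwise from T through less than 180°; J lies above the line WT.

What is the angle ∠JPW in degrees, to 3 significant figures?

97.6°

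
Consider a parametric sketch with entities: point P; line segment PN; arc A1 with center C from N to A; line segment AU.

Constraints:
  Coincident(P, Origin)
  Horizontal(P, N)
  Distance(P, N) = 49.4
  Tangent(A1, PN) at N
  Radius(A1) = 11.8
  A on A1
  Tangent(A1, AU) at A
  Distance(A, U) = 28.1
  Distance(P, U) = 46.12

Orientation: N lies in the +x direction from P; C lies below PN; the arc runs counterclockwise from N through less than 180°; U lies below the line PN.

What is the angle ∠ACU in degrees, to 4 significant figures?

67.22°

P is at the origin; P and N share the same y with |PN| = 49.4 and N on the +x side, so N = (49.40, 0.000). Since A1 is tangent to PN there, CN ⟂ PN, so C = N + (0, -11.8) = (49.40, -11.80). Since CA ⟂ AU (tangency), |CU| = √(11.8² + 28.1²) = 30.48 regardless of where A sits on A1. So U lies on both circle(P, 46.12) and circle(C, 30.48); the below-PN intersection is U = (29.84, -35.17). A is the foot of the tangent from U: A = (38.13, -8.319).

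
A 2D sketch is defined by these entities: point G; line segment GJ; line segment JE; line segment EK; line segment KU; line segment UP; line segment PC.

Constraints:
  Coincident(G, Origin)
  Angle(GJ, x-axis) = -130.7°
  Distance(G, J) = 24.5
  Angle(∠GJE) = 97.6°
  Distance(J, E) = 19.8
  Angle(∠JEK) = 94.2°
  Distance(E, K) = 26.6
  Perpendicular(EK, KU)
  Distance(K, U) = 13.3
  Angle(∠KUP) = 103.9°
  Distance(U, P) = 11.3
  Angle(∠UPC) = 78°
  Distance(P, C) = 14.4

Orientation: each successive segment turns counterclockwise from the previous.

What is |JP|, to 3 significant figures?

17.5

EK is perpendicular to KU, so KU runs at 128°; with |KU| = 13.3, U = (10.2, -6.61). ∠KUP = 103.9° gives UP at -156° from the x-axis; with |UP| = 11.3, P = (-0.153, -11.1). Then |JP| = |P − J| = 17.5.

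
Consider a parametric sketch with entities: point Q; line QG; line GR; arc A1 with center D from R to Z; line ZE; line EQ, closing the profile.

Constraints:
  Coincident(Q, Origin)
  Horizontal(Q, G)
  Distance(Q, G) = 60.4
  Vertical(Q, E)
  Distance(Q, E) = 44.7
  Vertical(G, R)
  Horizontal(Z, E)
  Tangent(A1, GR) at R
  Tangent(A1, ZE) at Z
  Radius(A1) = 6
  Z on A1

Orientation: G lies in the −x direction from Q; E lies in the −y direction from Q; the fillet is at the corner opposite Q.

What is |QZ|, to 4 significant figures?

70.41

The virtual corner opposite Q is at (-60.40, -44.70). The tangent condition forces DR to be normal to GR and since A1 is tangent to ZE there, DZ ⟂ ZE, with radius 6.0, so the center D sits 6.0 in from both sides at D = (-54.40, -38.70). That places the tangent points at R = (-60.40, -38.70) on GR and Z = (-54.40, -44.70) on ZE. Then |QZ| = |Z − Q| = 70.41.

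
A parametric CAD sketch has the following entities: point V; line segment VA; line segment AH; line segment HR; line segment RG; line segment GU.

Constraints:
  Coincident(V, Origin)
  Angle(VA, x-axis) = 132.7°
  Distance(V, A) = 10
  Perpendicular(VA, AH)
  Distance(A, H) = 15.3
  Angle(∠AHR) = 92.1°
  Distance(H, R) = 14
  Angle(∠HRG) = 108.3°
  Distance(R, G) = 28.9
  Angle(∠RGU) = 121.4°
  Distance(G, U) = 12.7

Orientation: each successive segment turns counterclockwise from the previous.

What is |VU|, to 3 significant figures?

22.1

V is at the origin; VA runs at 132.7° with length 10.0, so A = (-6.78, 7.35). The perpendicularity gives AH at right angles to VA, so AH runs at -137°; with |AH| = 15.3, H = (-18.0, -3.03). ∠AHR = 92.1° gives HR at -49.4° from the x-axis; with |HR| = 14.0, R = (-8.91, -13.7). ∠HRG = 108.3° gives RG at 22.3° from the x-axis; with |RG| = 28.9, G = (17.8, -2.69). ∠RGU = 121.4° gives GU at 80.9° from the x-axis; with |GU| = 12.7, U = (19.8, 9.85). Then |VU| = |U − V| = 22.1.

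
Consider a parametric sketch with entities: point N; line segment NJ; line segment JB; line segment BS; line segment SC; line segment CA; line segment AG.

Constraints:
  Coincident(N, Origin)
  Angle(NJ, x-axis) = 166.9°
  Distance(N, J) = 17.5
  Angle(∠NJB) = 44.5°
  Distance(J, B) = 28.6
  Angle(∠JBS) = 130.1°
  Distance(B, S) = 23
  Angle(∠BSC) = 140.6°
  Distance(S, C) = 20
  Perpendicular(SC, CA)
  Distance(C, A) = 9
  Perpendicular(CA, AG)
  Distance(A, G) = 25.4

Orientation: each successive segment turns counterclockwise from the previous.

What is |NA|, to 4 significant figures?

33.75

N is at the origin; NJ runs at 166.9° with length 17.5, so J = (-17.04, 3.966). ∠NJB = 44.5° gives JB at -57.60° from the x-axis; with |JB| = 28.6, B = (-1.720, -20.18). ∠JBS = 130.1° gives BS at -7.700° from the x-axis; with |BS| = 23.0, S = (21.07, -23.26). ∠BSC = 140.6° gives SC at 31.70° from the x-axis; with |SC| = 20.0, C = (38.09, -12.75). The perpendicularity gives CA at right angles to SC, so CA runs at 121.7°; with |CA| = 9.0, A = (33.36, -5.096). Then |NA| = |A − N| = 33.75.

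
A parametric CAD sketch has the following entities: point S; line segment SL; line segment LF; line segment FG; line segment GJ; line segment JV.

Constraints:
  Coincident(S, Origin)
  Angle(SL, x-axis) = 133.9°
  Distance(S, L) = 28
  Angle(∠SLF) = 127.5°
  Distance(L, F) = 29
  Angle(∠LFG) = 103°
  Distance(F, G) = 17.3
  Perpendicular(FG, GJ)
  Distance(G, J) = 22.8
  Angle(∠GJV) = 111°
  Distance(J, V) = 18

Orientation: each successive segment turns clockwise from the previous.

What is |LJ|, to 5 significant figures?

24.441

S is at the origin; SL runs at 133.9° with length 28.0, so L = (-19.415, 20.175). ∠SLF = 127.5° gives LF at 81.400° from the x-axis; with |LF| = 29.0, F = (-15.079, 48.849). ∠LFG = 103.0° gives FG at 4.4000° from the x-axis; with |FG| = 17.3, G = (2.1703, 50.177). FG ⟂ GJ, so GJ runs at -85.600°; with |GJ| = 22.8, J = (3.9195, 27.444). Then |LJ| = |J − L| = 24.441.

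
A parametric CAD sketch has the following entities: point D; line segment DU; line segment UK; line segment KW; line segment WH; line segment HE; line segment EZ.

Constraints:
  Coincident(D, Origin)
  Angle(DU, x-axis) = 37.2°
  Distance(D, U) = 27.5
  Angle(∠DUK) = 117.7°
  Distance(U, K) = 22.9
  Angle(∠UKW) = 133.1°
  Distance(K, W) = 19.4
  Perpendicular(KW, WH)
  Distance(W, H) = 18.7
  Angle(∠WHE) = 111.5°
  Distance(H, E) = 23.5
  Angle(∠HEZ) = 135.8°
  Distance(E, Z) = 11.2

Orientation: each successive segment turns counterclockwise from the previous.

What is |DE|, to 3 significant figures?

15.9

D is at the origin; DU runs at 37.2° with length 27.5, so U = (21.9, 16.6). ∠DUK = 117.7° gives UK at 99.5° from the x-axis; with |UK| = 22.9, K = (18.1, 39.2). ∠UKW = 133.1° gives KW at 146° from the x-axis; with |KW| = 19.4, W = (1.97, 49.9). KW is perpendicular to WH, so WH runs at -124°; with |WH| = 18.7, H = (-8.38, 34.4). ∠WHE = 111.5° gives HE at -55.1° from the x-axis; with |HE| = 23.5, E = (5.06, 15.1). Then |DE| = |E − D| = 15.9.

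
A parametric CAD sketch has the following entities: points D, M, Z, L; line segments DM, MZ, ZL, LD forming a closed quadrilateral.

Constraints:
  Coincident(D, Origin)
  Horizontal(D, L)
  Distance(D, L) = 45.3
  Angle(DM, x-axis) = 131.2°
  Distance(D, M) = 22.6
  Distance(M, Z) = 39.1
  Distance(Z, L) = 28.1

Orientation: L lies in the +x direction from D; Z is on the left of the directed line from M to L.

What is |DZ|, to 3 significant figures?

30.5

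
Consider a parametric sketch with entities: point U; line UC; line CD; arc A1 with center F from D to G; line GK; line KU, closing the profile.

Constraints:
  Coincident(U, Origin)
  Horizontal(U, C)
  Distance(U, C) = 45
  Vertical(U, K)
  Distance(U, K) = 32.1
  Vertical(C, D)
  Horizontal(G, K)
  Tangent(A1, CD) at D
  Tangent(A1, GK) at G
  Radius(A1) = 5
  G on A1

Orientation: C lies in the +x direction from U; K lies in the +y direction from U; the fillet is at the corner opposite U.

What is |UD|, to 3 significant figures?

52.5

U is at the origin; U and C share the same y with |UC| = 45.0 and C on the +x side, so C = (45.0, 0.00). U and K share the same x with |UK| = 32.1 and K on the +y side, so K = (0.00, 32.1). The virtual corner opposite U is at (45.0, 32.1). Since A1 is tangent to CD there, FD ⟂ CD and the tangent condition forces FG to be normal to GK, with radius 5.0, so the center F sits 5.0 in from both sides at F = (40.0, 27.1). That places the tangent points at D = (45.0, 27.1) on CD and G = (40.0, 32.1) on GK. Then |UD| = |D − U| = 52.5.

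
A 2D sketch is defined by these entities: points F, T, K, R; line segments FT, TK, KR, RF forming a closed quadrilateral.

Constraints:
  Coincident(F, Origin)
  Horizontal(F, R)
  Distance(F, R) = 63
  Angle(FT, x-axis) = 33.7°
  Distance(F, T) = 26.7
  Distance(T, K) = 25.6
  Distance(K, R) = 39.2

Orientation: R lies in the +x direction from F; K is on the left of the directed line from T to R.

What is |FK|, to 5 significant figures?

52.119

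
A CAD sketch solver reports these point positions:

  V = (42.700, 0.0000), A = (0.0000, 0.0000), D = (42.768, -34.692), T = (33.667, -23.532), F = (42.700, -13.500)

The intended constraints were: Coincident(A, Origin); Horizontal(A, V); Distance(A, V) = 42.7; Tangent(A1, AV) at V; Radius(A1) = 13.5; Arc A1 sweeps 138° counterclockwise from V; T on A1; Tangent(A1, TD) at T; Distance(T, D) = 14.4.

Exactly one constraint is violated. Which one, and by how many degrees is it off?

Tangent(A1, TD) at T — off by 8.80°.

A = (0.00, 0.00) ✓; A.y = 0.00, V.y = 0.00 ✓; |AV| = 42.70 ✓; ∠(FV, VA) = 90.00° ✓; |FV| = 13.50 ✓; bearing(F→T) − bearing(F→V) = 138.0° ✓; |FT| = 13.50 ✓; ∠(FT, TD) = 98.80° ✗; |TD| = 14.40 ✓.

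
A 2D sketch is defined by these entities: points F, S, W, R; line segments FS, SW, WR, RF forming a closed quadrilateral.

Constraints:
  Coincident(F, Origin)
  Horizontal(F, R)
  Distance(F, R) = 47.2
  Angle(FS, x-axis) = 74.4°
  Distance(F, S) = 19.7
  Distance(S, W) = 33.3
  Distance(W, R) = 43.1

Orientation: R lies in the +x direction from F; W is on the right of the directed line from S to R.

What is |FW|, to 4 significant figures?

15.73

F is at the origin; F and R share the same y with |FR| = 47.2 and R in +x, so R = (47.2, 0). FS runs at 74.4° with |FS| = 19.7, so S = (5.298, 18.97). W is determined by |SW| = 33.3 and |WR| = 43.1 together: it lies at the intersection of circle(S, 33.3) and circle(R, 43.1). With |SR| = 46.00, the foot of the radical line on SR is 14.86 from S and the perpendicular offset is √(33.3² − 14.86²) = 29.80. Taking the right-of-SR solution: W = (6.542, -14.30).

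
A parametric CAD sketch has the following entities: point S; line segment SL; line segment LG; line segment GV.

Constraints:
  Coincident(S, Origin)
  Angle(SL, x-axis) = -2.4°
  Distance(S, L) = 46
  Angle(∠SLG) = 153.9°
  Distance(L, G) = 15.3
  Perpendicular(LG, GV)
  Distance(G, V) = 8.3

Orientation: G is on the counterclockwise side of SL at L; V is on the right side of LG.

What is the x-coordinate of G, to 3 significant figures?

60.0

S is at the origin; SL runs at -2.4° with length 46.0, so L = 46.0·(cos -2.4°, sin -2.4°) = (46.0, -1.93). ∠SLG = 153.9°, so LG runs at -2.4° + (180° − 153.9°) = 23.7° from the x-axis; with |LG| = 15.3, G = L + 15.3·(cos 23.7°, sin 23.7°) = (60.0, 4.22). So G.x = 60.0.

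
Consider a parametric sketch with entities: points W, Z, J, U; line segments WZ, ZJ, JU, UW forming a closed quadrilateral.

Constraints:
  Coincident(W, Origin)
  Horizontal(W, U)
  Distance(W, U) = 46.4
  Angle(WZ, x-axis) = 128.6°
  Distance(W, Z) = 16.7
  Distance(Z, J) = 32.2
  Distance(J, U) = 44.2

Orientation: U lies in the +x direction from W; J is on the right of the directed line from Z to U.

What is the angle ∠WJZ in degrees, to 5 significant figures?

10.582°

Checks: |ZJ| = 32.20 ✓; |JU| = 44.20 ✓.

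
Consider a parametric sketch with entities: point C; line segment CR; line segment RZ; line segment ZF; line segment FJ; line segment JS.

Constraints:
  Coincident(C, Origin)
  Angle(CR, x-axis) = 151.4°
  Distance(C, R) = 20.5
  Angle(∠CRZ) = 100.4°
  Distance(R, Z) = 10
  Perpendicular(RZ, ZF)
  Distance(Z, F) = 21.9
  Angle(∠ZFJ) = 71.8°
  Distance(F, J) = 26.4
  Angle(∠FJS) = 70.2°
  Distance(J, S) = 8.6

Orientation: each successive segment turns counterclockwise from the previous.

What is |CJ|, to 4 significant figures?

13.11

C is at the origin; CR runs at 151.4° with length 20.5, so R = (-18.00, 9.813). ∠CRZ = 100.4° gives RZ at -129.0° from the x-axis; with |RZ| = 10.0, Z = (-24.29, 2.042). RZ ⟂ ZF, so ZF runs at -39.00°; with |ZF| = 21.9, F = (-7.272, -11.74). ∠ZFJ = 71.8° gives FJ at 69.20° from the x-axis; with |FJ| = 26.4, J = (2.102, 12.94). Then |CJ| = |J − C| = 13.11.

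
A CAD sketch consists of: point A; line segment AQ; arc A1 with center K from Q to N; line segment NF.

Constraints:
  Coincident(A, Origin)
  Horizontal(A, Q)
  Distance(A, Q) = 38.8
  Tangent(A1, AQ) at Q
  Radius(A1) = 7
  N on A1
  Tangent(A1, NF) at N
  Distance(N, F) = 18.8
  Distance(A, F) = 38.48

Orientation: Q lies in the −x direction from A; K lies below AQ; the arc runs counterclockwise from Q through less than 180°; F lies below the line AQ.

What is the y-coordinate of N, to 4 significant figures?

-12.22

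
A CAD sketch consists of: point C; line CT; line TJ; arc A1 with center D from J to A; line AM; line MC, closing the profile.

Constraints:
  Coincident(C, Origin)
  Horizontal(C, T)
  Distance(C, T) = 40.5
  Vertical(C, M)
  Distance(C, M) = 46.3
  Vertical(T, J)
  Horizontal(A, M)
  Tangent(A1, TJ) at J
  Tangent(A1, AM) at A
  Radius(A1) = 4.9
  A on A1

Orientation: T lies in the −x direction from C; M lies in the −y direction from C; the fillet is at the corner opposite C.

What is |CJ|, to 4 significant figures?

57.92

C is at the origin; C and T share the same y with |CT| = 40.5 and T on the −x side, so T = (-40.50, 0.000). C and M share the same x with |CM| = 46.3 and M on the −y side, so M = (0.000, -46.30). The virtual corner opposite C is at (-40.50, -46.30). Tangency of A1 to TJ means the radius DJ is perpendicular to TJ and tangency of A1 to AM means the radius DA is perpendicular to AM, with radius 4.9, so the center D sits 4.9 in from both sides at D = (-35.60, -41.40). That places the tangent points at J = (-40.50, -41.40) on TJ and A = (-35.60, -46.30) on AM. Then |CJ| = |J − C| = 57.92.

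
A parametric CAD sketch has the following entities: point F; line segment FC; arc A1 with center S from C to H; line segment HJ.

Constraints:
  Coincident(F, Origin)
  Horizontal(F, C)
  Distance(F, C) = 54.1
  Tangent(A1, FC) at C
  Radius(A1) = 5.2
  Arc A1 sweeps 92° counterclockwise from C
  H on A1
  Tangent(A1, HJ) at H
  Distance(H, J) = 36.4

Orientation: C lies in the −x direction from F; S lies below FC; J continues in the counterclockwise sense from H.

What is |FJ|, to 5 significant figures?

71.491

F is at the origin; FC is horizontal with |FC| = 54.1 and C on the −x side, so C = (-54.100, 0.0000). The tangent condition forces SC to be normal to FC, so S = C + (0, -5.2) = (-54.100, -5.2000). On A1, C sits at bearing 90° from S; a 92° counterclockwise sweep puts H at bearing 182°, so H = S + 5.2·(cos 182°, sin 182°) = (-59.297, -5.3815). A1 meets HJ tangentially, so SH is at right angles to HJ, so HJ runs along (−sin 182°, cos 182°); with |HJ| = 36.4, J = (-58.026, -41.759). Then |FJ| = |J − F| = 71.491.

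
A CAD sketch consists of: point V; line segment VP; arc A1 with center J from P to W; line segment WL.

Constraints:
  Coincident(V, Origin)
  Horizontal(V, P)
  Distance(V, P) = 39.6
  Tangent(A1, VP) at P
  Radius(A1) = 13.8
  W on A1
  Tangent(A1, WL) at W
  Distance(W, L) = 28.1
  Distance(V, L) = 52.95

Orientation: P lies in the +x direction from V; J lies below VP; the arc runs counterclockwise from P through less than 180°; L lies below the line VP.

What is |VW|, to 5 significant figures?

30.383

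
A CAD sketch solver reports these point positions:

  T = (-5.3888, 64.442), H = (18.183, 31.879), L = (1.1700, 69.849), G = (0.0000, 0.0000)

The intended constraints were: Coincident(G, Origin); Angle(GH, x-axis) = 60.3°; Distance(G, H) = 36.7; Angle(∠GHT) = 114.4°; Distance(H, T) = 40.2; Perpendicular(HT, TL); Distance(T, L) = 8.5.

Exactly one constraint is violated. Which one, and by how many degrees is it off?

Perpendicular(HT, TL) — off by 3.60°.

G = (0.00, 0.00) ✓; GH at 60.30° ✓; |GH| = 36.70 ✓; ∠GHT = 114.4° ✓; |HT| = 40.20 ✓; ∠(HT, TL) = 86.40° ✗; |TL| = 8.500 ✓.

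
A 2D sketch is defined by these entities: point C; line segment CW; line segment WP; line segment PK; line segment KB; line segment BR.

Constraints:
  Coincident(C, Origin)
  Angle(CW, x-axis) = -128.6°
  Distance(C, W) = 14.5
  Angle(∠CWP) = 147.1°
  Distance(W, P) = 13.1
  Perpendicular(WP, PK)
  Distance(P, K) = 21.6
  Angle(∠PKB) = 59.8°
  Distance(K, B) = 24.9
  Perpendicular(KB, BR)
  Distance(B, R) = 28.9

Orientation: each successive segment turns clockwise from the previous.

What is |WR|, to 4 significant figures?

17.04

∠PKB = 59.8° gives KB at -11.70° from the x-axis; with |KB| = 24.9, B = (-3.940, -0.05435). The perpendicularity gives BR at right angles to KB, so BR runs at -101.7°; with |BR| = 28.9, R = (-9.801, -28.35). Then |WR| = |R − W| = 17.04.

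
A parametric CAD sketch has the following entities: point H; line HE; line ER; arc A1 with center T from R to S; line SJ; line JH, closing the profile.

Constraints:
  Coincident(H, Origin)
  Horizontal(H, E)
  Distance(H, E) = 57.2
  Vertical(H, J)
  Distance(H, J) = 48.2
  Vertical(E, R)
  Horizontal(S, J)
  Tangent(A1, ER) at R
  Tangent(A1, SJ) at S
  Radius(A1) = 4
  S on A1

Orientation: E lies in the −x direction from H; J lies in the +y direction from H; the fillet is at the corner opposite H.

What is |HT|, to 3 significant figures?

69.2

H and J share the same x with |HJ| = 48.2 and J on the +y side, so J = (0.00, 48.2). The virtual corner opposite H is at (-57.2, 48.2). Tangency of A1 to ER means the radius TR is perpendicular to ER and A1 meets SJ tangentially, so TS is at right angles to SJ, with radius 4.0, so the center T sits 4.0 in from both sides at T = (-53.2, 44.2). Then |HT| = |T − H| = 69.2.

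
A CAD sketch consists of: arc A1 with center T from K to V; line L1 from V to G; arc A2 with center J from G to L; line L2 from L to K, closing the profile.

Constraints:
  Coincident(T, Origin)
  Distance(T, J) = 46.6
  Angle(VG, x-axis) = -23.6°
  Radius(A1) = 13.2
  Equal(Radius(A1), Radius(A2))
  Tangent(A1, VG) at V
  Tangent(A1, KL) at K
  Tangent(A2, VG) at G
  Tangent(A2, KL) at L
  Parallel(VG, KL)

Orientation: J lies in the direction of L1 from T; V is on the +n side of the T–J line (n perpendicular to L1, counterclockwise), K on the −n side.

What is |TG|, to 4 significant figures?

48.43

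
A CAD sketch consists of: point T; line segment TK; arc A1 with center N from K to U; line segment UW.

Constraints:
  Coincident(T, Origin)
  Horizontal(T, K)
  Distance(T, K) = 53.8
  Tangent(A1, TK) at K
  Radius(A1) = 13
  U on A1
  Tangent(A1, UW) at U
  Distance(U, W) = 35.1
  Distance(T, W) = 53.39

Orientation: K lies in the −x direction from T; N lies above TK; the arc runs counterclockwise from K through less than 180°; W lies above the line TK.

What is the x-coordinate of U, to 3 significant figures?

-41.3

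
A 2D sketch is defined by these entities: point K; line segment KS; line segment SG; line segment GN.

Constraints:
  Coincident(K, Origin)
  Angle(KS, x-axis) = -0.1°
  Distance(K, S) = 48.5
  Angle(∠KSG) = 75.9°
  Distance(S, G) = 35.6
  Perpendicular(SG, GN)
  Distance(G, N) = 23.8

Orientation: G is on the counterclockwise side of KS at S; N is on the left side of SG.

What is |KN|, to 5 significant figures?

33.253

K is at the origin; KS runs at -0.1° with length 48.5, so S = 48.5·(cos -0.1°, sin -0.1°) = (48.500, -0.084648). ∠KSG = 75.9°, so SG runs at -0.1° + (180° − 75.9°) = 104.00° from the x-axis; with |SG| = 35.6, G = S + 35.6·(cos 104.00°, sin 104.00°) = (39.888, 34.458). SG ⟂ GN; with |GN| = 23.8 on the left of SG, N = G + 23.8·(-0.97030, -0.24192) = (16.794, 28.700). Then |KN| = |N − K| = 33.253.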